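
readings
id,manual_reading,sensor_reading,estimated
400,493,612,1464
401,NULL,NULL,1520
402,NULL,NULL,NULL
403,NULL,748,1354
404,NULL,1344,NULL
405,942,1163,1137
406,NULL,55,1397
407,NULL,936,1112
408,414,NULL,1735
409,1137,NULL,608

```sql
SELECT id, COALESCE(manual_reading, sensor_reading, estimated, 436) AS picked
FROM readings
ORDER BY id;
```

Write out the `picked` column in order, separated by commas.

id=400: manual_reading=493 → 493
id=401: manual_reading=NULL, sensor_reading=NULL, estimated=1520 → 1520
id=402: manual_reading=NULL, sensor_reading=NULL, estimated=NULL, → literal 436 → 436
id=403: manual_reading=NULL, sensor_reading=748 → 748
id=404: manual_reading=NULL, sensor_reading=1344 → 1344
id=405: manual_reading=942 → 942
id=406: manual_reading=NULL, sensor_reading=55 → 55
id=407: manual_reading=NULL, sensor_reading=936 → 936
id=408: manual_reading=414 → 414
id=409: manual_reading=1137 → 1137

493, 1520, 436, 748, 1344, 942, 55, 936, 414, 1137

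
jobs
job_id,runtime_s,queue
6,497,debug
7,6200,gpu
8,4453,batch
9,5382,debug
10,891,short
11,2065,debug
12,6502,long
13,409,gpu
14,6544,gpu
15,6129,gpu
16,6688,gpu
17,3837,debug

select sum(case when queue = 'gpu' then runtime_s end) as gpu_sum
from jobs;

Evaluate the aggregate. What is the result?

job_id=6: ✗
job_id=7: ✓ → 6200
job_id=8: ✗
job_id=9: ✗
job_id=10: ✗
job_id=11: ✗
job_id=12: ✗
job_id=13: ✓ → 409
job_id=14: ✓ → 6544
job_id=15: ✓ → 6129
job_id=16: ✓ → 6688
job_id=17: ✗
gpu_sum = 6200 + 409 + 6544 + 6129 + 6688 = 25970

25970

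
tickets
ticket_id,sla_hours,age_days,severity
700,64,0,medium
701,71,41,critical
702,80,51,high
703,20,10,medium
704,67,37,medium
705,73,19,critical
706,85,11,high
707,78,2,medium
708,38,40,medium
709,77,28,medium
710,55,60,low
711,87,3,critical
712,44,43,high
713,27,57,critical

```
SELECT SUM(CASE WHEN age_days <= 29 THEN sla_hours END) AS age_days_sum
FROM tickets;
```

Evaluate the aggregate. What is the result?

484

ticket_id=700: ✓ → 64
ticket_id=701: ✗
ticket_id=702: ✗
ticket_id=703: ✓ → 20
ticket_id=704: ✗
ticket_id=705: ✓ → 73
ticket_id=706: ✓ → 85
ticket_id=707: ✓ → 78
ticket_id=708: ✗
ticket_id=709: ✓ → 77
ticket_id=710: ✗
ticket_id=711: ✓ → 87
ticket_id=712: ✗
ticket_id=713: ✗
age_days_sum = 64 + 20 + 73 + 85 + 78 + 77 + 87 = 484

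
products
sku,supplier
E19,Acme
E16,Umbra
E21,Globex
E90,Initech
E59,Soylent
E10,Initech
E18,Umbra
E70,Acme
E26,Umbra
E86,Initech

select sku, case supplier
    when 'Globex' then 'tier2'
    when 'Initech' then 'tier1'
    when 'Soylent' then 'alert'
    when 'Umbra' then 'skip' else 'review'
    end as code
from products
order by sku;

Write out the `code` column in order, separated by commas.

sku=E10: supplier='Initech' → tier1
sku=E16: supplier='Umbra' → skip
sku=E18: supplier='Umbra' → skip
sku=E19: ELSE → review
sku=E21: supplier='Globex' → tier2
sku=E26: supplier='Umbra' → skip
sku=E59: supplier='Soylent' → alert
sku=E70: ELSE → review
sku=E86: supplier='Initech' → tier1
sku=E90: supplier='Initech' → tier1

tier1, skip, skip, review, tier2, skip, alert, review, tier1, tier1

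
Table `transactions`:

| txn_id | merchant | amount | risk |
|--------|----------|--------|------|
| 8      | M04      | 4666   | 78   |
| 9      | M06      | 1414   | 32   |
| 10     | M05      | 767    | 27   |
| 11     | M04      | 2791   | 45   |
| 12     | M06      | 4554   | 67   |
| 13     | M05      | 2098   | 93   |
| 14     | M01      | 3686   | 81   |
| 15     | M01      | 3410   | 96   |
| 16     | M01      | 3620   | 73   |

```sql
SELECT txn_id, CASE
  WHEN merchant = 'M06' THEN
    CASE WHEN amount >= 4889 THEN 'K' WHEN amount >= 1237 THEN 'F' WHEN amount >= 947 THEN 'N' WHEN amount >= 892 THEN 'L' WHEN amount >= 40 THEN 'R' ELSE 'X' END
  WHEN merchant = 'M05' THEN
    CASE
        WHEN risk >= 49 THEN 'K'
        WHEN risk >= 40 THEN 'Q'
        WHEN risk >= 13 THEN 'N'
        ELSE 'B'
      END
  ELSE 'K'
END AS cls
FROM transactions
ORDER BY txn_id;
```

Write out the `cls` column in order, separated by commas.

K, F, N, K, F, K, K, K, K

txn_id=8: merchant='M04' → outer ELSE → K
txn_id=9: merchant='M06' → inner[amount >= 1237] → F
txn_id=10: merchant='M05' → inner[risk >= 13] → N
txn_id=11: merchant='M04' → outer ELSE → K
txn_id=12: merchant='M06' → inner[amount >= 1237] → F
txn_id=13: merchant='M05' → inner[risk >= 49] → K
txn_id=14: merchant='M01' → outer ELSE → K
txn_id=15: merchant='M01' → outer ELSE → K
txn_id=16: merchant='M01' → outer ELSE → K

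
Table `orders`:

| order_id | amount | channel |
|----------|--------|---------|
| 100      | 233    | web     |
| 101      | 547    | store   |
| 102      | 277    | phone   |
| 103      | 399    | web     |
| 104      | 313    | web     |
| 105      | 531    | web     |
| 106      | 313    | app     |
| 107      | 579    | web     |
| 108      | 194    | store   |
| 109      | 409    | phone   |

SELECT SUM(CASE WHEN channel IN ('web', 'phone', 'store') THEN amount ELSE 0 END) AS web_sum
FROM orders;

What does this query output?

order_id=100: ✓ → 233
order_id=101: ✓ → 547
order_id=102: ✓ → 277
order_id=103: ✓ → 399
order_id=104: ✓ → 313
order_id=105: ✓ → 531
order_id=106: ✗
order_id=107: ✓ → 579
order_id=108: ✓ → 194
order_id=109: ✓ → 409
web_sum = 233 + 547 + 277 + 399 + 313 + 531 + 579 + 194 + 409 = 3482

3482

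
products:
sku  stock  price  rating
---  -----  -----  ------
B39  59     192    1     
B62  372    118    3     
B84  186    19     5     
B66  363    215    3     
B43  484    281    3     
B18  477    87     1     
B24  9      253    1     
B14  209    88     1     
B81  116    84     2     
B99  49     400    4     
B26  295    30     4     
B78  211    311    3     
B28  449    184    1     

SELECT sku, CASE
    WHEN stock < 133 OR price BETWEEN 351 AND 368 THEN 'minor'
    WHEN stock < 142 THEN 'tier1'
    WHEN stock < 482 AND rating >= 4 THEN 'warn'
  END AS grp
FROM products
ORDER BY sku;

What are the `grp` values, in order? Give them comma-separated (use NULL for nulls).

NULL, NULL, minor, warn, NULL, minor, NULL, NULL, NULL, NULL, minor, warn, minor

sku=B14: (no match → NULL) → NULL
sku=B18: (no match → NULL) → NULL
sku=B24: stock < 133 OR price BETWEEN 351 AND 368 → minor
sku=B26: stock < 482 AND rating >= 4 → warn
sku=B28: (no match → NULL) → NULL
sku=B39: stock < 133 OR price BETWEEN 351 AND 368 → minor
sku=B43: (no match → NULL) → NULL
sku=B62: (no match → NULL) → NULL
sku=B66: (no match → NULL) → NULL
sku=B78: (no match → NULL) → NULL
sku=B81: stock < 133 OR price BETWEEN 351 AND 368 → minor
sku=B84: stock < 482 AND rating >= 4 → warn
sku=B99: stock < 133 OR price BETWEEN 351 AND 368 → minor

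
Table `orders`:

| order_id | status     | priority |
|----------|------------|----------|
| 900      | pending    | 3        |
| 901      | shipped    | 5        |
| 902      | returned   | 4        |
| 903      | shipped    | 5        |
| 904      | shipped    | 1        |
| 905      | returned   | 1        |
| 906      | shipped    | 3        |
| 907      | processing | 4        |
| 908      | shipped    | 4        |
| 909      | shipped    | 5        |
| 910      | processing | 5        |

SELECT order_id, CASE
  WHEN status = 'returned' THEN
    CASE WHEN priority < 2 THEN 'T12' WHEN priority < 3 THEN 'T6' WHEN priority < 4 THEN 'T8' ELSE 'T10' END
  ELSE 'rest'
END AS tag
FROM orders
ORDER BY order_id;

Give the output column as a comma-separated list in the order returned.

rest, rest, T10, rest, rest, T12, rest, rest, rest, rest, rest

order_id=900: status='pending' → outer ELSE → rest
order_id=901: status='shipped' → outer ELSE → rest
order_id=902: status='returned' → inner[ELSE] → T10
order_id=903: status='shipped' → outer ELSE → rest
order_id=904: status='shipped' → outer ELSE → rest
order_id=905: status='returned' → inner[priority < 2] → T12
order_id=906: status='shipped' → outer ELSE → rest
order_id=907: status='processing' → outer ELSE → rest
order_id=908: status='shipped' → outer ELSE → rest
order_id=909: status='shipped' → outer ELSE → rest
order_id=910: status='processing' → outer ELSE → rest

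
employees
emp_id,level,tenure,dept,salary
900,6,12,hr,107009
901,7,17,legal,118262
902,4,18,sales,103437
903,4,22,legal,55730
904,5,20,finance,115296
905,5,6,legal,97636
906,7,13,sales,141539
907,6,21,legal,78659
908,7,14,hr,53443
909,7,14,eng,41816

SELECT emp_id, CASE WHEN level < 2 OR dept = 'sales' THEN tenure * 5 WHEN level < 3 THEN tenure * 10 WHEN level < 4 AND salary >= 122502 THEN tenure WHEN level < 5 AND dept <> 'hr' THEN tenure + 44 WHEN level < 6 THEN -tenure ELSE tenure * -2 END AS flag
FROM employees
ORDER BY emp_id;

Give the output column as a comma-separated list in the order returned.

-24, -34, 90, 66, -20, -6, 65, -42, -28, -28

emp_id=900: ELSE → -24
emp_id=901: ELSE → -34
emp_id=902: level < 2 OR dept = 'sales' → 90
emp_id=903: level < 5 AND dept <> 'hr' → 66
emp_id=904: level < 6 → -20
emp_id=905: level < 6 → -6
emp_id=906: level < 2 OR dept = 'sales' → 65
emp_id=907: ELSE → -42
emp_id=908: ELSE → -28
emp_id=909: ELSE → -28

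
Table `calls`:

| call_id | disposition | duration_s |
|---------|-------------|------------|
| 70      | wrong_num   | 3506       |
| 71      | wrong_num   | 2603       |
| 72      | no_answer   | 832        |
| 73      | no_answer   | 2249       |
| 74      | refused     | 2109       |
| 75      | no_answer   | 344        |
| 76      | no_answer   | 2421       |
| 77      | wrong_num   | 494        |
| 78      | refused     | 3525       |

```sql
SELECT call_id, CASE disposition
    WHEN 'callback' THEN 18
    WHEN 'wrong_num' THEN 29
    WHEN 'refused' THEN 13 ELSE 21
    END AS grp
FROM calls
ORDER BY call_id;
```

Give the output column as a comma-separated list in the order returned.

29, 29, 21, 21, 13, 21, 21, 29, 13

call_id=70: disposition='wrong_num' → 29
call_id=71: disposition='wrong_num' → 29
call_id=72: ELSE → 21
call_id=73: ELSE → 21
call_id=74: disposition='refused' → 13
call_id=75: ELSE → 21
call_id=76: ELSE → 21
call_id=77: disposition='wrong_num' → 29
call_id=78: disposition='refused' → 13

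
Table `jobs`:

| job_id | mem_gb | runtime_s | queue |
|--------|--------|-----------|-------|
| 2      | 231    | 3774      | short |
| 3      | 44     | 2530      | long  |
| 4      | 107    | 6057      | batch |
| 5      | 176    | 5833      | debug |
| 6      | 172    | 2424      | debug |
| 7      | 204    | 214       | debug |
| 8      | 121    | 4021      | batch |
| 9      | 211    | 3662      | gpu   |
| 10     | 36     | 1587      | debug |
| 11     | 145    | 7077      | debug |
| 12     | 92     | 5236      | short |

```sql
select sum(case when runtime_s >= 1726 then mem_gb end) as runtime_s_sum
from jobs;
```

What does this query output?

job_id=2: ✓ → 231
job_id=3: ✓ → 44
job_id=4: ✓ → 107
job_id=5: ✓ → 176
job_id=6: ✓ → 172
job_id=7: ✗
job_id=8: ✓ → 121
job_id=9: ✓ → 211
job_id=10: ✗
job_id=11: ✓ → 145
job_id=12: ✓ → 92
runtime_s_sum = 231 + 44 + 107 + 176 + 172 + 121 + 211 + 145 + 92 = 1299

1299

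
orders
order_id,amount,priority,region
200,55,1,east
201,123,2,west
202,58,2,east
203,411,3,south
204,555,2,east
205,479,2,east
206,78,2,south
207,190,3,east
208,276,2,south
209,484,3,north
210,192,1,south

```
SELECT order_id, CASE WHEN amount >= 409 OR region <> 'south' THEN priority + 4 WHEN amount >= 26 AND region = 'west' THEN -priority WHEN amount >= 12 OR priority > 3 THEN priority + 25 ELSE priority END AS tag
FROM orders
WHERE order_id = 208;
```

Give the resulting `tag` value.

27

order_id = 208: amount=276, priority=2, region=south.
amount >= 409 OR region <> 'south' → false
amount >= 26 AND region = 'west' → false
amount >= 12 OR priority > 3 → true → 27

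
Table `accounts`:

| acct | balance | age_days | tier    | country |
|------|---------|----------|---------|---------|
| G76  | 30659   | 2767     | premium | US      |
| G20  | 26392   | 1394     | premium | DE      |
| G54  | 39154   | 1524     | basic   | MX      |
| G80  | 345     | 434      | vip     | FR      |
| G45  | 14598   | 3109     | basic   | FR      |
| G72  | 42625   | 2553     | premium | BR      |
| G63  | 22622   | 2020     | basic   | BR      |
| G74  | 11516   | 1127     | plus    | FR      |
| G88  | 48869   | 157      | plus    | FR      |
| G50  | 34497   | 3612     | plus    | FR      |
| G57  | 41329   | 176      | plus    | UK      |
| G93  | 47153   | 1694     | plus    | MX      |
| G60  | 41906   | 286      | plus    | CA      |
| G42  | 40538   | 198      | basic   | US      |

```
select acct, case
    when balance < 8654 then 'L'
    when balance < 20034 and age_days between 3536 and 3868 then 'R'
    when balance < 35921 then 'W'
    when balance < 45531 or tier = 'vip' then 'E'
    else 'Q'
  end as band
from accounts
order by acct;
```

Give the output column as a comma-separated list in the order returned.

W, E, W, W, E, E, E, W, E, W, W, L, Q, Q

acct=G20: balance < 35921 → W
acct=G42: balance < 45531 or tier = 'vip' → E
acct=G45: balance < 35921 → W
acct=G50: balance < 35921 → W
acct=G54: balance < 45531 or tier = 'vip' → E
acct=G57: balance < 45531 or tier = 'vip' → E
acct=G60: balance < 45531 or tier = 'vip' → E
acct=G63: balance < 35921 → W
acct=G72: balance < 45531 or tier = 'vip' → E
acct=G74: balance < 35921 → W
acct=G76: balance < 35921 → W
acct=G80: balance < 8654 → L
acct=G88: ELSE → Q
acct=G93: ELSE → Q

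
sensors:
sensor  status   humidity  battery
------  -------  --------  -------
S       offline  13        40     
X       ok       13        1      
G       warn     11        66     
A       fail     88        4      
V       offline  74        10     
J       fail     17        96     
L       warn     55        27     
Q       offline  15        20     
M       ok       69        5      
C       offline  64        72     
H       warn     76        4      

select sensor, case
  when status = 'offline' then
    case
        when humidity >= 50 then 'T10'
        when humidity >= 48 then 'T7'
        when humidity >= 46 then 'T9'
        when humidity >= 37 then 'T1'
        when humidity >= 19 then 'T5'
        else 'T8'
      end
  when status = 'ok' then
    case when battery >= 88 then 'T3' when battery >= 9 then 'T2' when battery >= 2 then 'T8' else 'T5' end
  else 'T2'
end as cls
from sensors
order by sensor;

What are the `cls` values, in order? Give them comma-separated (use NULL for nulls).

T2, T10, T2, T2, T2, T2, T8, T8, T8, T10, T5

sensor=A: status='fail' → outer ELSE → T2
sensor=C: status='offline' → inner[humidity >= 50] → T10
sensor=G: status='warn' → outer ELSE → T2
sensor=H: status='warn' → outer ELSE → T2
sensor=J: status='fail' → outer ELSE → T2
sensor=L: status='warn' → outer ELSE → T2
sensor=M: status='ok' → inner[battery >= 2] → T8
sensor=Q: status='offline' → inner[ELSE] → T8
sensor=S: status='offline' → inner[ELSE] → T8
sensor=V: status='offline' → inner[humidity >= 50] → T10
sensor=X: status='ok' → inner[ELSE] → T5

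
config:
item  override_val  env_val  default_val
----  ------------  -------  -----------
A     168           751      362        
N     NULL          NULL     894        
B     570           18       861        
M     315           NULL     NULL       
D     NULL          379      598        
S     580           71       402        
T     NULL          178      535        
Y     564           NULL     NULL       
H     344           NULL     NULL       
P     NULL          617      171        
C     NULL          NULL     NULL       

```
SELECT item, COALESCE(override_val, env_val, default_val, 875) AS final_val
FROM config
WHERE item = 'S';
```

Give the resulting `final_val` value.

item = S: override_val=580, env_val=71, default_val=402.
override_val=580 → 580

580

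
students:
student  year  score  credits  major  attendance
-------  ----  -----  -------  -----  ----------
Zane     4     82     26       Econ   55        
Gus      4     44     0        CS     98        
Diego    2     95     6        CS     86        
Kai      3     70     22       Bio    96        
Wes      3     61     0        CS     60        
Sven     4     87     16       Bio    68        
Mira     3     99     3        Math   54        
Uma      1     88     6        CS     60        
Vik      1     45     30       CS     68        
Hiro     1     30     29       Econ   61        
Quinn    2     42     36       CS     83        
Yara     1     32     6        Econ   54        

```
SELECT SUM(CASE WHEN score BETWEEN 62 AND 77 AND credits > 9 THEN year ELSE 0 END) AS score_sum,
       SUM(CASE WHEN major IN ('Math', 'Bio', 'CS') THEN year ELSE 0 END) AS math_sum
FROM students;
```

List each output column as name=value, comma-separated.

score_sum=3, math_sum=23

[score_sum: score BETWEEN 62 AND 77 AND credits > 9]
student=Zane: ✗
student=Gus: ✗
student=Diego: ✗
student=Kai: ✓ → 3
student=Wes: ✗
student=Sven: ✗
student=Mira: ✗
student=Uma: ✗
student=Vik: ✗
student=Hiro: ✗
student=Quinn: ✗
student=Yara: ✗
score_sum = 3
—
[math_sum: major IN ('Math', 'Bio', 'CS')]
student=Zane: ✗
student=Gus: ✓ → 4
student=Diego: ✓ → 2
student=Kai: ✓ → 3
student=Wes: ✓ → 3
student=Sven: ✓ → 4
student=Mira: ✓ → 3
student=Uma: ✓ → 1
student=Vik: ✓ → 1
student=Hiro: ✗
student=Quinn: ✓ → 2
student=Yara: ✗
math_sum = 4 + 2 + 3 + 3 + 4 + 3 + 1 + 1 + 2 = 23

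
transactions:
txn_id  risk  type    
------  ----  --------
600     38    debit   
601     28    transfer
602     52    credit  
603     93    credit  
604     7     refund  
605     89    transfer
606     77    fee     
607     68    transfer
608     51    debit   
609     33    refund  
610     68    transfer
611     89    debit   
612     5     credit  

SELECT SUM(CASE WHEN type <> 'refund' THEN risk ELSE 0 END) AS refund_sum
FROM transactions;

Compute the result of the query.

658

txn_id=600: ✓ → 38
txn_id=601: ✓ → 28
txn_id=602: ✓ → 52
txn_id=603: ✓ → 93
txn_id=604: ✗
txn_id=605: ✓ → 89
txn_id=606: ✓ → 77
txn_id=607: ✓ → 68
txn_id=608: ✓ → 51
txn_id=609: ✗
txn_id=610: ✓ → 68
txn_id=611: ✓ → 89
txn_id=612: ✓ → 5
refund_sum = 38 + 28 + 52 + 93 + 89 + 77 + 68 + 51 + 68 + 89 + 5 = 658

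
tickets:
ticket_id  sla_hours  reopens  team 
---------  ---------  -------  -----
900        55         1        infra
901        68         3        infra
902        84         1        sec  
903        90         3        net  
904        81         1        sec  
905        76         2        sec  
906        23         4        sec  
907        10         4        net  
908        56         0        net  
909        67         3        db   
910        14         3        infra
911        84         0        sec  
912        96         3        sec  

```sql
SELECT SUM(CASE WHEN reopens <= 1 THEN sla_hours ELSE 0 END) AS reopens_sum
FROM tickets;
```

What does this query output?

ticket_id=900: ✓ → 55
ticket_id=901: ✗
ticket_id=902: ✓ → 84
ticket_id=903: ✗
ticket_id=904: ✓ → 81
ticket_id=905: ✗
ticket_id=906: ✗
ticket_id=907: ✗
ticket_id=908: ✓ → 56
ticket_id=909: ✗
ticket_id=910: ✗
ticket_id=911: ✓ → 84
ticket_id=912: ✗
reopens_sum = 55 + 84 + 81 + 56 + 84 = 360

360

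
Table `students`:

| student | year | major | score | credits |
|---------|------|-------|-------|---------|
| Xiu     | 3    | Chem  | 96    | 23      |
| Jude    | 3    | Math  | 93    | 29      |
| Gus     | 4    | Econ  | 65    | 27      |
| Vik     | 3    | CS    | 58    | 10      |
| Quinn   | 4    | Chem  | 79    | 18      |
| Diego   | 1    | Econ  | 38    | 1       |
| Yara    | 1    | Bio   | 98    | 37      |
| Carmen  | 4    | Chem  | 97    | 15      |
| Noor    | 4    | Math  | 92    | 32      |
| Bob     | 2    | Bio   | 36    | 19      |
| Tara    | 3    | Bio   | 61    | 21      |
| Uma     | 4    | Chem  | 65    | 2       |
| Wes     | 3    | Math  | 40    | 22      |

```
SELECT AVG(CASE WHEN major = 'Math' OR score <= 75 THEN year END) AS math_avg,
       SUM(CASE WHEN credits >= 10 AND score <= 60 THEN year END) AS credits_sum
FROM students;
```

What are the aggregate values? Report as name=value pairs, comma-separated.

[math_avg: major = 'Math' OR score <= 75]
student=Xiu: ✗
student=Jude: ✓ → 3
student=Gus: ✓ → 4
student=Vik: ✓ → 3
student=Quinn: ✗
student=Diego: ✓ → 1
student=Yara: ✗
student=Carmen: ✗
student=Noor: ✓ → 4
student=Bob: ✓ → 2
student=Tara: ✓ → 3
student=Uma: ✓ → 4
student=Wes: ✓ → 3
math_avg = (3 + 4 + 3 + 1 + 4 + 2 + 3 + 4 + 3) / 9 = 3
—
[credits_sum: credits >= 10 AND score <= 60]
student=Xiu: ✗
student=Jude: ✗
student=Gus: ✗
student=Vik: ✓ → 3
student=Quinn: ✗
student=Diego: ✗
student=Yara: ✗
student=Carmen: ✗
student=Noor: ✗
student=Bob: ✓ → 2
student=Tara: ✗
student=Uma: ✗
student=Wes: ✓ → 3
credits_sum = 3 + 2 + 3 = 8

math_avg=3, credits_sum=8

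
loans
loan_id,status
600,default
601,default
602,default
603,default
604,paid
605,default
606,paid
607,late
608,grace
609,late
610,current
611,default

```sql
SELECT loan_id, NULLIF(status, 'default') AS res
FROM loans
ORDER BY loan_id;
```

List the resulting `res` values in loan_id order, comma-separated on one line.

NULL, NULL, NULL, NULL, paid, NULL, paid, late, grace, late, current, NULL

loan_id=600: status=default vs default: equal → NULL
loan_id=601: status=default vs default: equal → NULL
loan_id=602: status=default vs default: equal → NULL
loan_id=603: status=default vs default: equal → NULL
loan_id=604: status=paid vs default: differ → paid
loan_id=605: status=default vs default: equal → NULL
loan_id=606: status=paid vs default: differ → paid
loan_id=607: status=late vs default: differ → late
loan_id=608: status=grace vs default: differ → grace
loan_id=609: status=late vs default: differ → late
loan_id=610: status=current vs default: differ → current
loan_id=611: status=default vs default: equal → NULL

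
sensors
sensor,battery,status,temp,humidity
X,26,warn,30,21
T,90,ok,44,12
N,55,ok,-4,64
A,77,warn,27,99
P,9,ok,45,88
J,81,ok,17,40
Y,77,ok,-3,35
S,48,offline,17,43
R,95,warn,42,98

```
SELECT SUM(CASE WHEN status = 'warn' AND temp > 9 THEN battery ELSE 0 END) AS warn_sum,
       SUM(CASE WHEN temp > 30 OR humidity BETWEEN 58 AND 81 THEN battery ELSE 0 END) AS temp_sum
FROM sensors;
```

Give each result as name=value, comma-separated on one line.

warn_sum=198, temp_sum=249

[warn_sum: status = 'warn' AND temp > 9]
sensor=X: ✓ → 26
sensor=T: ✗
sensor=N: ✗
sensor=A: ✓ → 77
sensor=P: ✗
sensor=J: ✗
sensor=Y: ✗
sensor=S: ✗
sensor=R: ✓ → 95
warn_sum = 26 + 77 + 95 = 198
—
[temp_sum: temp > 30 OR humidity BETWEEN 58 AND 81]
sensor=X: ✗
sensor=T: ✓ → 90
sensor=N: ✓ → 55
sensor=A: ✗
sensor=P: ✓ → 9
sensor=J: ✗
sensor=Y: ✗
sensor=S: ✗
sensor=R: ✓ → 95
temp_sum = 90 + 55 + 9 + 95 = 249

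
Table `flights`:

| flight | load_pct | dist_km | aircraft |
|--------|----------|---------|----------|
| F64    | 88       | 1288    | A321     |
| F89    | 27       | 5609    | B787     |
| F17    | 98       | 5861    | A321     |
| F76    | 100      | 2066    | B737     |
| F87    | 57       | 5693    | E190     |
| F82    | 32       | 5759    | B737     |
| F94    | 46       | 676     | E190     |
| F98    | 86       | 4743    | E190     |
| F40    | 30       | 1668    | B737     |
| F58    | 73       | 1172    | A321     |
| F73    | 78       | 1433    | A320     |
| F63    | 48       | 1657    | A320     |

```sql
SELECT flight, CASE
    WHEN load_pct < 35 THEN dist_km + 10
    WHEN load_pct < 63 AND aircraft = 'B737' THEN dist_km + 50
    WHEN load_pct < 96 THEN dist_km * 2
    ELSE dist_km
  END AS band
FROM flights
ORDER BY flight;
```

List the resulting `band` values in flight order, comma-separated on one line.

flight=F17: ELSE → 5861
flight=F40: load_pct < 35 → 1678
flight=F58: load_pct < 96 → 2344
flight=F63: load_pct < 96 → 3314
flight=F64: load_pct < 96 → 2576
flight=F73: load_pct < 96 → 2866
flight=F76: ELSE → 2066
flight=F82: load_pct < 35 → 5769
flight=F87: load_pct < 96 → 11386
flight=F89: load_pct < 35 → 5619
flight=F94: load_pct < 96 → 1352
flight=F98: load_pct < 96 → 9486

5861, 1678, 2344, 3314, 2576, 2866, 2066, 5769, 11386, 5619, 1352, 9486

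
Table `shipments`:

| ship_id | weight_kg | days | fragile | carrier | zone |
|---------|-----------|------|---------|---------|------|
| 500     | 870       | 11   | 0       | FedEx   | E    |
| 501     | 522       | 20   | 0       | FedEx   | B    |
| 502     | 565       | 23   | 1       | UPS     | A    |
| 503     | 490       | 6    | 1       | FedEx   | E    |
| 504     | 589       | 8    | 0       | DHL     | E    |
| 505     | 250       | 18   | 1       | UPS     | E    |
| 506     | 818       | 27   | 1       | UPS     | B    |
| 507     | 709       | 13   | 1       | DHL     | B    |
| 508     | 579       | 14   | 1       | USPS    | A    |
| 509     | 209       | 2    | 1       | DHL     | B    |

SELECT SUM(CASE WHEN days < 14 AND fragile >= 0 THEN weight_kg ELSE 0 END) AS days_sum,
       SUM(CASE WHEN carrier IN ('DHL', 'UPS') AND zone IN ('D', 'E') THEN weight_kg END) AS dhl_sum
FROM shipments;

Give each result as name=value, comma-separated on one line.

days_sum=2867, dhl_sum=839

[days_sum: days < 14 AND fragile >= 0]
ship_id=500: ✓ → 870
ship_id=501: ✗
ship_id=502: ✗
ship_id=503: ✓ → 490
ship_id=504: ✓ → 589
ship_id=505: ✗
ship_id=506: ✗
ship_id=507: ✓ → 709
ship_id=508: ✗
ship_id=509: ✓ → 209
days_sum = 870 + 490 + 589 + 709 + 209 = 2867
—
[dhl_sum: carrier IN ('DHL', 'UPS') AND zone IN ('D', 'E')]
ship_id=500: ✗
ship_id=501: ✗
ship_id=502: ✗
ship_id=503: ✗
ship_id=504: ✓ → 589
ship_id=505: ✓ → 250
ship_id=506: ✗
ship_id=507: ✗
ship_id=508: ✗
ship_id=509: ✗
dhl_sum = 589 + 250 = 839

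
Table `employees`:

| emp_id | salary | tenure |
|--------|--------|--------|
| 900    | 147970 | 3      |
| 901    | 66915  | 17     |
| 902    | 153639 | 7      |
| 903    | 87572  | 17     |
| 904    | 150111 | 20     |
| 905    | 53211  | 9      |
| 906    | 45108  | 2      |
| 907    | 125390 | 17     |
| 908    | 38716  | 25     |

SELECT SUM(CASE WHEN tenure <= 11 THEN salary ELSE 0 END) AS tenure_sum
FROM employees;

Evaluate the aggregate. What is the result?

emp_id=900: ✓ → 147970
emp_id=901: ✗
emp_id=902: ✓ → 153639
emp_id=903: ✗
emp_id=904: ✗
emp_id=905: ✓ → 53211
emp_id=906: ✓ → 45108
emp_id=907: ✗
emp_id=908: ✗
tenure_sum = 147970 + 153639 + 53211 + 45108 = 399928

399928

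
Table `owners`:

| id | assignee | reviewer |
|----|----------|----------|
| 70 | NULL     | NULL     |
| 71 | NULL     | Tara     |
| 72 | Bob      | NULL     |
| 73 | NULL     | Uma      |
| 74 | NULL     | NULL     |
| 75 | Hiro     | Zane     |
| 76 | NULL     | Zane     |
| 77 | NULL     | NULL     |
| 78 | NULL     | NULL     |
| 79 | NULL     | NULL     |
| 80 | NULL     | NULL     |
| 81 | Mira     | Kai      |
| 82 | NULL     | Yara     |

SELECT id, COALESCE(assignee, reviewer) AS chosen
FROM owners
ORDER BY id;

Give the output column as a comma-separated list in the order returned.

id=70: assignee=NULL, reviewer=NULL (all NULL) → NULL
id=71: assignee=NULL, reviewer=Tara → Tara
id=72: assignee=Bob → Bob
id=73: assignee=NULL, reviewer=Uma → Uma
id=74: assignee=NULL, reviewer=NULL (all NULL) → NULL
id=75: assignee=Hiro → Hiro
id=76: assignee=NULL, reviewer=Zane → Zane
id=77: assignee=NULL, reviewer=NULL (all NULL) → NULL
id=78: assignee=NULL, reviewer=NULL (all NULL) → NULL
id=79: assignee=NULL, reviewer=NULL (all NULL) → NULL
id=80: assignee=NULL, reviewer=NULL (all NULL) → NULL
id=81: assignee=Mira → Mira
id=82: assignee=NULL, reviewer=Yara → Yara

NULL, Tara, Bob, Uma, NULL, Hiro, Zane, NULL, NULL, NULL, NULL, Mira, Yara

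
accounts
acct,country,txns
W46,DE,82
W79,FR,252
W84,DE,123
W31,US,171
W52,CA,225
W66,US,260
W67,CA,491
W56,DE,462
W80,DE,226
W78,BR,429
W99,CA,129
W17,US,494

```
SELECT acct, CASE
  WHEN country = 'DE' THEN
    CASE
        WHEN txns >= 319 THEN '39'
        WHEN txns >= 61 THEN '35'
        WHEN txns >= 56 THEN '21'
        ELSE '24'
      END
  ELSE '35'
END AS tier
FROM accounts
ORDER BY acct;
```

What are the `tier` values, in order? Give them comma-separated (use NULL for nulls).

acct=W17: country='US' → outer ELSE → 35
acct=W31: country='US' → outer ELSE → 35
acct=W46: country='DE' → inner[txns >= 61] → 35
acct=W52: country='CA' → outer ELSE → 35
acct=W56: country='DE' → inner[txns >= 319] → 39
acct=W66: country='US' → outer ELSE → 35
acct=W67: country='CA' → outer ELSE → 35
acct=W78: country='BR' → outer ELSE → 35
acct=W79: country='FR' → outer ELSE → 35
acct=W80: country='DE' → inner[txns >= 61] → 35
acct=W84: country='DE' → inner[txns >= 61] → 35
acct=W99: country='CA' → outer ELSE → 35

35, 35, 35, 35, 39, 35, 35, 35, 35, 35, 35, 35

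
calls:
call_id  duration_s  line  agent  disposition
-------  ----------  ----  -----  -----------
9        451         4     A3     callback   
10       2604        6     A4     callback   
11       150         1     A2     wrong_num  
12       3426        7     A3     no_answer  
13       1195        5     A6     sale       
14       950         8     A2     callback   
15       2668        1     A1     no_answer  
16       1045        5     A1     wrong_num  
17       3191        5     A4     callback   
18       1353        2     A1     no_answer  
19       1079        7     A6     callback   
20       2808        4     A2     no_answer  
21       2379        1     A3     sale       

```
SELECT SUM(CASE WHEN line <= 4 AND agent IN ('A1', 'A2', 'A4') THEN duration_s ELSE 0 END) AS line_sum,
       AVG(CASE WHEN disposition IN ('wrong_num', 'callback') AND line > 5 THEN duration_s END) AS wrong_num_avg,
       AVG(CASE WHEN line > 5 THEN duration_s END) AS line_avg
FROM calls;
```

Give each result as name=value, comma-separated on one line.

[line_sum: line <= 4 AND agent IN ('A1', 'A2', 'A4')]
call_id=9: ✗
call_id=10: ✗
call_id=11: ✓ → 150
call_id=12: ✗
call_id=13: ✗
call_id=14: ✗
call_id=15: ✓ → 2668
call_id=16: ✗
call_id=17: ✗
call_id=18: ✓ → 1353
call_id=19: ✗
call_id=20: ✓ → 2808
call_id=21: ✗
line_sum = 150 + 2668 + 1353 + 2808 = 6979
—
[wrong_num_avg: disposition IN ('wrong_num', 'callback') AND line > 5]
call_id=9: ✗
call_id=10: ✓ → 2604
call_id=11: ✗
call_id=12: ✗
call_id=13: ✗
call_id=14: ✓ → 950
call_id=15: ✗
call_id=16: ✗
call_id=17: ✗
call_id=18: ✗
call_id=19: ✓ → 1079
call_id=20: ✗
call_id=21: ✗
wrong_num_avg = (2604 + 950 + 1079) / 3 = 1544.3333333333
—
[line_avg: line > 5]
call_id=9: ✗
call_id=10: ✓ → 2604
call_id=11: ✗
call_id=12: ✓ → 3426
call_id=13: ✗
call_id=14: ✓ → 950
call_id=15: ✗
call_id=16: ✗
call_id=17: ✗
call_id=18: ✗
call_id=19: ✓ → 1079
call_id=20: ✗
call_id=21: ✗
line_avg = (2604 + 3426 + 950 + 1079) / 4 = 2014.75

line_sum=6979, wrong_num_avg=1544.3333333333, line_avg=2014.75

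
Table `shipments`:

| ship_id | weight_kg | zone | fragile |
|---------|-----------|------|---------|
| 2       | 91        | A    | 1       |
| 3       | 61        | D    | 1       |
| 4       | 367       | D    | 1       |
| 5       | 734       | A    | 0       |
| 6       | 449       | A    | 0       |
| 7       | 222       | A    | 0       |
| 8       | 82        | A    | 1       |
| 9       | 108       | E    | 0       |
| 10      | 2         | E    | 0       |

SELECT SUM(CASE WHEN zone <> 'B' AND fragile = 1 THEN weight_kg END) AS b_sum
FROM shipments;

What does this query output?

601

ship_id=2: ✓ → 91
ship_id=3: ✓ → 61
ship_id=4: ✓ → 367
ship_id=5: ✗
ship_id=6: ✗
ship_id=7: ✗
ship_id=8: ✓ → 82
ship_id=9: ✗
ship_id=10: ✗
b_sum = 91 + 61 + 367 + 82 = 601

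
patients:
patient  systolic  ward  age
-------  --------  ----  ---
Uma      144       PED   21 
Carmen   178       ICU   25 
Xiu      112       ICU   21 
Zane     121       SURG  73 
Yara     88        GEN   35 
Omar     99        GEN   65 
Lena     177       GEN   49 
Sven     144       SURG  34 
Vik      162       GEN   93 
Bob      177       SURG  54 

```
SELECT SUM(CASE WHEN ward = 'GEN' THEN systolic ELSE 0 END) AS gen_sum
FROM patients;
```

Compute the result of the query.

patient=Uma: ✗
patient=Carmen: ✗
patient=Xiu: ✗
patient=Zane: ✗
patient=Yara: ✓ → 88
patient=Omar: ✓ → 99
patient=Lena: ✓ → 177
patient=Sven: ✗
patient=Vik: ✓ → 162
patient=Bob: ✗
gen_sum = 88 + 99 + 177 + 162 = 526

526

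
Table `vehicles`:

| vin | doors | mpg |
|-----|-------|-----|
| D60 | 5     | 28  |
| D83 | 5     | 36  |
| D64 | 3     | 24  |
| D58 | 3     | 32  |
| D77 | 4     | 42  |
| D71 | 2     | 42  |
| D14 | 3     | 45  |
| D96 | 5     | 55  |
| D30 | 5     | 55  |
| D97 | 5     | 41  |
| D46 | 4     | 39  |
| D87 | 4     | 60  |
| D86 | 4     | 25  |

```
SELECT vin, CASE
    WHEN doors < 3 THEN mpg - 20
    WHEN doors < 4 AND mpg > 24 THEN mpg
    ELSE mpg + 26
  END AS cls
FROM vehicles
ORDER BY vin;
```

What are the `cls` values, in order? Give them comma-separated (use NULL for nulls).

45, 81, 65, 32, 54, 50, 22, 68, 62, 51, 86, 81, 67

vin=D14: doors < 4 AND mpg > 24 → 45
vin=D30: ELSE → 81
vin=D46: ELSE → 65
vin=D58: doors < 4 AND mpg > 24 → 32
vin=D60: ELSE → 54
vin=D64: ELSE → 50
vin=D71: doors < 3 → 22
vin=D77: ELSE → 68
vin=D83: ELSE → 62
vin=D86: ELSE → 51
vin=D87: ELSE → 86
vin=D96: ELSE → 81
vin=D97: ELSE → 67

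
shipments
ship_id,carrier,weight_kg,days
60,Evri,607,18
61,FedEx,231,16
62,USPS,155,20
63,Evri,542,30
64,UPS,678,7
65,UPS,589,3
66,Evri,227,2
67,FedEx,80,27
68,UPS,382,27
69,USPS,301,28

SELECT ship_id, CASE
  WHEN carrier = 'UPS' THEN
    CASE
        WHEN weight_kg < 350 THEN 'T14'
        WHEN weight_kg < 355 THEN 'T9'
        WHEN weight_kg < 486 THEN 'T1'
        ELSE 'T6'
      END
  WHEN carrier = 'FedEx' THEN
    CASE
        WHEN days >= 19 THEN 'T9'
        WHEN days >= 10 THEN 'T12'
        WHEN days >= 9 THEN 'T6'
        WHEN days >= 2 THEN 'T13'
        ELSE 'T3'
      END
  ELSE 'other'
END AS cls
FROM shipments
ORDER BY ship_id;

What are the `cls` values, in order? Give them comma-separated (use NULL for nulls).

other, T12, other, other, T6, T6, other, T9, T1, other

ship_id=60: carrier='Evri' → outer ELSE → other
ship_id=61: carrier='FedEx' → inner[days >= 10] → T12
ship_id=62: carrier='USPS' → outer ELSE → other
ship_id=63: carrier='Evri' → outer ELSE → other
ship_id=64: carrier='UPS' → inner[ELSE] → T6
ship_id=65: carrier='UPS' → inner[ELSE] → T6
ship_id=66: carrier='Evri' → outer ELSE → other
ship_id=67: carrier='FedEx' → inner[days >= 19] → T9
ship_id=68: carrier='UPS' → inner[weight_kg < 486] → T1
ship_id=69: carrier='USPS' → outer ELSE → other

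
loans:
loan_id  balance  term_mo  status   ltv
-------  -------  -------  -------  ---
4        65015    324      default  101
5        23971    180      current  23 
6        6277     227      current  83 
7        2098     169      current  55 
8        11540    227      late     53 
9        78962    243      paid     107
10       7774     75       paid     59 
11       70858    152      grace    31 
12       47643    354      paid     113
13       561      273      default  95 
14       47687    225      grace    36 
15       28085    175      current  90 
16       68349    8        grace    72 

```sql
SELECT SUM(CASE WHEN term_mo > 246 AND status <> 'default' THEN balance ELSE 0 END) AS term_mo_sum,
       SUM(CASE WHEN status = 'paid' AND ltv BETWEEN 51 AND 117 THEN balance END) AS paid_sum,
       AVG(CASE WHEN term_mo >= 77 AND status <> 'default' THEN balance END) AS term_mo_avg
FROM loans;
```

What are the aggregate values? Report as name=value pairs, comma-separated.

term_mo_sum=47643, paid_sum=134379, term_mo_avg=35235.6666666667

[term_mo_sum: term_mo > 246 AND status <> 'default']
loan_id=4: ✗
loan_id=5: ✗
loan_id=6: ✗
loan_id=7: ✗
loan_id=8: ✗
loan_id=9: ✗
loan_id=10: ✗
loan_id=11: ✗
loan_id=12: ✓ → 47643
loan_id=13: ✗
loan_id=14: ✗
loan_id=15: ✗
loan_id=16: ✗
term_mo_sum = 47643
—
[paid_sum: status = 'paid' AND ltv BETWEEN 51 AND 117]
loan_id=4: ✗
loan_id=5: ✗
loan_id=6: ✗
loan_id=7: ✗
loan_id=8: ✗
loan_id=9: ✓ → 78962
loan_id=10: ✓ → 7774
loan_id=11: ✗
loan_id=12: ✓ → 47643
loan_id=13: ✗
loan_id=14: ✗
loan_id=15: ✗
loan_id=16: ✗
paid_sum = 78962 + 7774 + 47643 = 134379
—
[term_mo_avg: term_mo >= 77 AND status <> 'default']
loan_id=4: ✗
loan_id=5: ✓ → 23971
loan_id=6: ✓ → 6277
loan_id=7: ✓ → 2098
loan_id=8: ✓ → 11540
loan_id=9: ✓ → 78962
loan_id=10: ✗
loan_id=11: ✓ → 70858
loan_id=12: ✓ → 47643
loan_id=13: ✗
loan_id=14: ✓ → 47687
loan_id=15: ✓ → 28085
loan_id=16: ✗
term_mo_avg = (23971 + 6277 + 2098 + 11540 + 78962 + 70858 + 47643 + 47687 + 28085) / 9 = 35235.6666666667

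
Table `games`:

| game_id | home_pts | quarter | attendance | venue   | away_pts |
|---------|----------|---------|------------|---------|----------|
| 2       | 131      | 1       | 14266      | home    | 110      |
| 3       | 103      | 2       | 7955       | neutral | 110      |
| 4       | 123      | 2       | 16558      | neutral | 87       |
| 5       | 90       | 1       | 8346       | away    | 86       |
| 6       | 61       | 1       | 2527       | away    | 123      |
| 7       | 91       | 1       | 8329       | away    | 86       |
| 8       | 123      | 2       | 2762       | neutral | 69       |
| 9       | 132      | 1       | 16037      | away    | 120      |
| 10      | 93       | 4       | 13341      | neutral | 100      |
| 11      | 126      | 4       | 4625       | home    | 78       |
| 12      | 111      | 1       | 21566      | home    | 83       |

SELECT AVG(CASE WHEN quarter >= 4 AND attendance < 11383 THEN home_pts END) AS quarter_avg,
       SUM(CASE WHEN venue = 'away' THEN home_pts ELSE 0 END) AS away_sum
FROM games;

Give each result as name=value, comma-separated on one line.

[quarter_avg: quarter >= 4 AND attendance < 11383]
game_id=2: ✗
game_id=3: ✗
game_id=4: ✗
game_id=5: ✗
game_id=6: ✗
game_id=7: ✗
game_id=8: ✗
game_id=9: ✗
game_id=10: ✗
game_id=11: ✓ → 126
game_id=12: ✗
quarter_avg = 126
—
[away_sum: venue = 'away']
game_id=2: ✗
game_id=3: ✗
game_id=4: ✗
game_id=5: ✓ → 90
game_id=6: ✓ → 61
game_id=7: ✓ → 91
game_id=8: ✗
game_id=9: ✓ → 132
game_id=10: ✗
game_id=11: ✗
game_id=12: ✗
away_sum = 90 + 61 + 91 + 132 = 374

quarter_avg=126, away_sum=374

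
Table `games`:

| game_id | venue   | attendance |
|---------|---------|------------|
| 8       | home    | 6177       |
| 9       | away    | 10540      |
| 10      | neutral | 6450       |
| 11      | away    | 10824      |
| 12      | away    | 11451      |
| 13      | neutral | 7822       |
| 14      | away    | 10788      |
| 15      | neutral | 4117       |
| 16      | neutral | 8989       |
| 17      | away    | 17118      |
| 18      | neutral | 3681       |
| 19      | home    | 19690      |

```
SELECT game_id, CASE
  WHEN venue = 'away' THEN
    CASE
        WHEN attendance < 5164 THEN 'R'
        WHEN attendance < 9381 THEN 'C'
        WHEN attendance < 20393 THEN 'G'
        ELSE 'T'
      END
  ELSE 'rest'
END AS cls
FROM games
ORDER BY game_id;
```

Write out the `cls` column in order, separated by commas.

rest, G, rest, G, G, rest, G, rest, rest, G, rest, rest

game_id=8: venue='home' → outer ELSE → rest
game_id=9: venue='away' → inner[attendance < 20393] → G
game_id=10: venue='neutral' → outer ELSE → rest
game_id=11: venue='away' → inner[attendance < 20393] → G
game_id=12: venue='away' → inner[attendance < 20393] → G
game_id=13: venue='neutral' → outer ELSE → rest
game_id=14: venue='away' → inner[attendance < 20393] → G
game_id=15: venue='neutral' → outer ELSE → rest
game_id=16: venue='neutral' → outer ELSE → rest
game_id=17: venue='away' → inner[attendance < 20393] → G
game_id=18: venue='neutral' → outer ELSE → rest
game_id=19: venue='home' → outer ELSE → rest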